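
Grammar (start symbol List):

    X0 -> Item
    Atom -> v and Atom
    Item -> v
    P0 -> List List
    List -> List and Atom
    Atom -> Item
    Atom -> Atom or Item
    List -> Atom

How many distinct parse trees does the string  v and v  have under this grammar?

Parse trees for v and v:
  [List [List [Atom [Item v]]] and [Atom [Item v]]]
  [List [Atom v and [Atom [Item v]]]]

2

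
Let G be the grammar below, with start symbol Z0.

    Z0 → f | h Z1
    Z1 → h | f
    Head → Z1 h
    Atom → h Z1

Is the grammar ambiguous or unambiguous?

(Head, Atom are unreachable from Z0, so their rules don't affect L(Z0).) Each reachable nonterminal has at most one production per leading terminal, and all productions are right-linear; the derivation is determined token-by-token.

Unambiguous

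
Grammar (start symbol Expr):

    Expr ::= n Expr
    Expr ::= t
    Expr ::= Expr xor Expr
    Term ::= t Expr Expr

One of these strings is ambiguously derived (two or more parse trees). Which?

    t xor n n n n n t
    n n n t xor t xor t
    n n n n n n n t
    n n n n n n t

t xor n n n n n t: 1 tree
n n n t xor t xor t: 14 trees
n n n n n n n t: 1 tree
n n n n n n t: 1 tree

n n n t xor t xor t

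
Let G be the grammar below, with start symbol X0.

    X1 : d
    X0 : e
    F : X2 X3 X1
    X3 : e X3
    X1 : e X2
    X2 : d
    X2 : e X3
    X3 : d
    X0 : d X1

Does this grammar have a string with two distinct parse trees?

Unambiguous

Only X0, X1, X2, X3 are reachable from X0; ignoring the rest: The reachable rules are right-linear with at most one rule per (nonterminal, next-terminal) pair. Each input token forces the next rule, so parsing is deterministic.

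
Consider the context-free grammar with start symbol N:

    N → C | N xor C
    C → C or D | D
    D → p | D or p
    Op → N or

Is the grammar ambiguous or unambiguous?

Ambiguous

Witness: p or p

Derivation 1: N ⇒ C ⇒ C or D ⇒ D or D ⇒ p or D ⇒ p or p
Derivation 2: N ⇒ C ⇒ D ⇒ D or p ⇒ p or p

Two distinct leftmost derivations for the same string.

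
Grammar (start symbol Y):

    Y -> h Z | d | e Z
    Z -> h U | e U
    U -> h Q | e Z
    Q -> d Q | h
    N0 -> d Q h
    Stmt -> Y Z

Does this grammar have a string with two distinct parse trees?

Unambiguous

(N0, Stmt are unreachable from Y, so their rules don't affect L(Y).) Restricted to the reachable nonterminals, every rule has the form A → t or A → t B, and no two rules for the same A share a first terminal. The grammar encodes a DFA — one run per string.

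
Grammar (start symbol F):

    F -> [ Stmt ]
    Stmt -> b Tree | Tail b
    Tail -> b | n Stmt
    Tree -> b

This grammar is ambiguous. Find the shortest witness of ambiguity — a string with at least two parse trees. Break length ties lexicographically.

[ b b ]

length 4: [ b b ] has 2 parse trees

Two derivations of [ b b ]:
  F ⇒ [ Stmt ] ⇒ [ b Tree ] ⇒ [ b b ]
  F ⇒ [ Stmt ] ⇒ [ Tail b ] ⇒ [ b b ]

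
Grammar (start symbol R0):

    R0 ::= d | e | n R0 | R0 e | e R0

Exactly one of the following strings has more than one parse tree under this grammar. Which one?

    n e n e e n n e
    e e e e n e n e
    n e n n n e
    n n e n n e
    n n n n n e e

n n n n n e e

n e n e e n n e: 1 tree
e e e e n e n e: 1 tree
n e n n n e: 1 tree
n n e n n e: 1 tree
n n n n n e e: 7 trees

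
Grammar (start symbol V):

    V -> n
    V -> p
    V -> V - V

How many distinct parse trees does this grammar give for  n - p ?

1

Parse trees for n - p:
  [V [V n] - [V p]]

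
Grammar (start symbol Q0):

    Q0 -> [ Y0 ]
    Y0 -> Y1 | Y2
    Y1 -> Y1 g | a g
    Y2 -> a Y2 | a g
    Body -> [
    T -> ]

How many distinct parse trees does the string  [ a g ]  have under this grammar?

2

Parse trees for [ a g ]:
  [Q0 [ [Y0 [Y1 a g]] ]]
  [Q0 [ [Y0 [Y2 a g]] ]]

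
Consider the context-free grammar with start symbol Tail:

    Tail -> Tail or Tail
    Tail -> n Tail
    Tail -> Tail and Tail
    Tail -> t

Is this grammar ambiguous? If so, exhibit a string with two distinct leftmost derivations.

Witness: n t and t

Derivation 1: Tail ⇒ n Tail ⇒ n Tail and Tail ⇒ n t and Tail ⇒ n t and t
Derivation 2: Tail ⇒ Tail and Tail ⇒ n Tail and Tail ⇒ n t and Tail ⇒ n t and t

Two distinct leftmost derivations for the same string.

Ambiguous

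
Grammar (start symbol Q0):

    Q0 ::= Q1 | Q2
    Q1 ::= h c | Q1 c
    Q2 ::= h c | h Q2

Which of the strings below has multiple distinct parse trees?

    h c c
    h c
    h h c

h c c: 1 tree
h c: 2 trees
h h c: 1 tree

h c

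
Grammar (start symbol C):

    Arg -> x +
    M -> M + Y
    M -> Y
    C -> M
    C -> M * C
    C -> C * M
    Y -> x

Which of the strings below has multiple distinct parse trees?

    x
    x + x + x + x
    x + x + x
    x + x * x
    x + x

x: 1 tree
x + x + x + x: 1 tree
x + x + x: 1 tree
x + x * x: 2 trees
x + x: 1 tree

x + x * x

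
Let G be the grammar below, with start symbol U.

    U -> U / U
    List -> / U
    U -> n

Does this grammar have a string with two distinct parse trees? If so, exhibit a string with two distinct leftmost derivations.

Witness: n / n / n

Derivation 1: U ⇒ U / U ⇒ U / U / U ⇒ n / U / U ⇒ n / n / U ⇒ n / n / n
Derivation 2: U ⇒ U / U ⇒ n / U ⇒ n / U / U ⇒ n / n / U ⇒ n / n / n

Two distinct leftmost derivations for the same string.

Ambiguous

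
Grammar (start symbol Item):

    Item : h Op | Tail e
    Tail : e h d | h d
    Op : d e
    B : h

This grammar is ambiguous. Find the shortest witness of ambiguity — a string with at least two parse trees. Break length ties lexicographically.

length 3: h d e has 2 parse trees

Two derivations of h d e:
  Item ⇒ h Op ⇒ h d e
  Item ⇒ Tail e ⇒ h d e

h d e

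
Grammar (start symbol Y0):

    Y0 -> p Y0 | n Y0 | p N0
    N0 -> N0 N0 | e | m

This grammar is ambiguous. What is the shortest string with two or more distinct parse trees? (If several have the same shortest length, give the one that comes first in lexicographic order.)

p e e e

length 2: no string has ≥2 trees
length 3: no string has ≥2 trees
length 4: p e e e has 2 parse trees

Two derivations of p e e e:
  Y0 ⇒ p N0 ⇒ p N0 N0 ⇒ p N0 N0 N0 ⇒ p e N0 N0 ⇒ p e e N0 ⇒ p e e e
  Y0 ⇒ p N0 ⇒ p N0 N0 ⇒ p e N0 ⇒ p e N0 N0 ⇒ p e e N0 ⇒ p e e e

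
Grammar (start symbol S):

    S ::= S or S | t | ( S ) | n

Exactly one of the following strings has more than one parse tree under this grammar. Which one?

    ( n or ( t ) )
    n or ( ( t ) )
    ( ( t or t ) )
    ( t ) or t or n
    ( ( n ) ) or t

( n or ( t ) ): 1 tree
n or ( ( t ) ): 1 tree
( ( t or t ) ): 1 tree
( t ) or t or n: 2 trees
( ( n ) ) or t: 1 tree

( t ) or t or n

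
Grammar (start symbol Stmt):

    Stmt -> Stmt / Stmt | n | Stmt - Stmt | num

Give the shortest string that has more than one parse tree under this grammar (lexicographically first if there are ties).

n - n - n

length 1: no string has ≥2 trees
length 3: no string has ≥2 trees
length 5: n - n - n has 2 parse trees

Two derivations of n - n - n:
  Stmt ⇒ Stmt - Stmt ⇒ n - Stmt ⇒ n - Stmt - Stmt ⇒ n - n - Stmt ⇒ n - n - n
  Stmt ⇒ Stmt - Stmt ⇒ Stmt - Stmt - Stmt ⇒ n - Stmt - Stmt ⇒ n - n - Stmt ⇒ n - n - n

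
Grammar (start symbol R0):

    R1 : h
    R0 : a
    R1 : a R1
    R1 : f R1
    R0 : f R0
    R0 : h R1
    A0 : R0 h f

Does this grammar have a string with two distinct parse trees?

Unambiguous

(A0 is unreachable from R0, so its rules don't affect L(R0).) Each reachable nonterminal has at most one production per leading terminal, and all productions are right-linear; the derivation is determined token-by-token.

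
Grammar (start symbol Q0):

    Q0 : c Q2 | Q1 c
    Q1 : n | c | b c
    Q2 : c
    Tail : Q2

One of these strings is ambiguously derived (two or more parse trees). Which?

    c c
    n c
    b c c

c c: 2 trees
n c: 1 tree
b c c: 1 tree

c c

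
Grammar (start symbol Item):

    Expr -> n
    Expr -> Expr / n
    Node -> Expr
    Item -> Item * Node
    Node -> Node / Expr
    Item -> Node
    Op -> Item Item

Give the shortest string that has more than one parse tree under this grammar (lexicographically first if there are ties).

n / n

length 1: no string has ≥2 trees
length 3: n / n has 2 parse trees

Two derivations of n / n:
  Item ⇒ Node ⇒ Expr ⇒ Expr / n ⇒ n / n
  Item ⇒ Node ⇒ Node / Expr ⇒ Expr / Expr ⇒ n / Expr ⇒ n / n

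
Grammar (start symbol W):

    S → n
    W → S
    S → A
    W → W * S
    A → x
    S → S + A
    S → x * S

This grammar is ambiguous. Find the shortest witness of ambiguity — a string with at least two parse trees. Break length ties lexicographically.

length 1: no string has ≥2 trees
length 3: x * n has 2 parse trees

Two derivations of x * n:
  W ⇒ S ⇒ x * S ⇒ x * n
  W ⇒ W * S ⇒ S * S ⇒ A * S ⇒ x * S ⇒ x * n

x * n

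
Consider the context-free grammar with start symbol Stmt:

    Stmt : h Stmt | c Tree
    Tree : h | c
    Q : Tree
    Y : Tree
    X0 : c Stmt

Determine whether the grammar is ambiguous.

(Q, Y, X0 are unreachable from Stmt, so their rules don't affect L(Stmt).) Restricted to the reachable nonterminals, every rule has the form A → t or A → t B, and no two rules for the same A share a first terminal. The grammar encodes a DFA — one run per string.

Unambiguous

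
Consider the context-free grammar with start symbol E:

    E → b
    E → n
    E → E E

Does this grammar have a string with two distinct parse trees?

Ambiguous

Witness: b b b

Derivation 1: E ⇒ E E ⇒ b E ⇒ b E E ⇒ b b E ⇒ b b b
Derivation 2: E ⇒ E E ⇒ E E E ⇒ b E E ⇒ b b E ⇒ b b b

Two distinct leftmost derivations for the same string.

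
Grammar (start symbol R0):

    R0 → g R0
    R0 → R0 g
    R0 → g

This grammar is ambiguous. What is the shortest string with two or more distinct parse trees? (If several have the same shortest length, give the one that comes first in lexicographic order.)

g g

length 1: no string has ≥2 trees
length 2: g g has 2 parse trees

Two derivations of g g:
  R0 ⇒ g R0 ⇒ g g
  R0 ⇒ R0 g ⇒ g g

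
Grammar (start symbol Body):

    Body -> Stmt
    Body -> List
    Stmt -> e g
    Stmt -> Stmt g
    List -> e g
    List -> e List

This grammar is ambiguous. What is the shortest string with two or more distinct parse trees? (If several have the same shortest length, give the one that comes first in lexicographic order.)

length 2: e g has 2 parse trees

Two derivations of e g:
  Body ⇒ Stmt ⇒ e g
  Body ⇒ List ⇒ e g

e g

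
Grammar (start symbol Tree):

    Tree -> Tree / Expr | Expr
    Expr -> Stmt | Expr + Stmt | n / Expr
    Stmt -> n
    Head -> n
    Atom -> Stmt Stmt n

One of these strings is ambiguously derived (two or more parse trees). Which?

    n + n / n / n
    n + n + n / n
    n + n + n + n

n + n / n / n: 2 trees
n + n + n / n: 1 tree
n + n + n + n: 1 tree

n + n / n / n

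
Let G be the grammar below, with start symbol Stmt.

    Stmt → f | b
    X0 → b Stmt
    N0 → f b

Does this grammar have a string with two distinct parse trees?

Unambiguous

(X0, N0 are unreachable from Stmt, so their rules don't affect L(Stmt).) The reachable rules are right-linear with at most one rule per (nonterminal, next-terminal) pair. Each input token forces the next rule, so parsing is deterministic.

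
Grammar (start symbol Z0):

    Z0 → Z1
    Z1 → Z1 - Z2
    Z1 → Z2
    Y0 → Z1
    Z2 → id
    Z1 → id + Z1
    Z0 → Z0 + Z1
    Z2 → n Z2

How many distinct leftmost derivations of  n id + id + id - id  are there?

Parse trees for n id + id + id - id:
  [Z0 [Z0 [Z1 [Z2 n [Z2 id]]]] + [Z1 [Z1 id + [Z1 [Z2 id]]] - [Z2 id]]]
  [Z0 [Z0 [Z1 [Z2 n [Z2 id]]]] + [Z1 id + [Z1 [Z1 [Z2 id]] - [Z2 id]]]]
  [Z0 [Z0 [Z0 [Z1 [Z2 n [Z2 id]]]] + [Z1 [Z2 id]]] + [Z1 [Z1 [Z2 id]] - [Z2 id]]]

3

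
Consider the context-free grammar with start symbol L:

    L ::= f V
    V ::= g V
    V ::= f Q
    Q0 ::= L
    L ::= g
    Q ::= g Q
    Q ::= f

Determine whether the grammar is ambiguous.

Only L, V, Q are reachable from L; ignoring the rest: Each reachable nonterminal has at most one production per leading terminal, and all productions are right-linear; the derivation is determined token-by-token.

Unambiguous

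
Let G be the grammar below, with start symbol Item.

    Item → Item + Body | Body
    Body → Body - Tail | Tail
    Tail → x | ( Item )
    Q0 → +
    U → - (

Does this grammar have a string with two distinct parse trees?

(Q0, U are unreachable from Item, so their rules don't affect L(Item).) Item → Item + Body | Body  ;  Body → Body - Tail | Tail  — a left-associative chain with Tail at the bottom. Each string factors uniquely by precedence.

Unambiguous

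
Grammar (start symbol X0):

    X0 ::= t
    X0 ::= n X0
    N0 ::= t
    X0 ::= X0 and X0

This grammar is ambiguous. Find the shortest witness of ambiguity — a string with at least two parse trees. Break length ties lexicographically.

n t and t

length 1: no string has ≥2 trees
length 2: no string has ≥2 trees
length 3: no string has ≥2 trees
length 4: n t and t has 2 parse trees

Two derivations of n t and t:
  X0 ⇒ n X0 ⇒ n X0 and X0 ⇒ n t and X0 ⇒ n t and t
  X0 ⇒ X0 and X0 ⇒ n X0 and X0 ⇒ n t and X0 ⇒ n t and t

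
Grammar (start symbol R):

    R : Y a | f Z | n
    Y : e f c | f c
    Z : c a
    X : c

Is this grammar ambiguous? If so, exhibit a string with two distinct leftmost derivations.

Ambiguous

Witness: f c a

Derivation 1: R ⇒ Y a ⇒ f c a
Derivation 2: R ⇒ f Z ⇒ f c a

Two distinct leftmost derivations for the same string.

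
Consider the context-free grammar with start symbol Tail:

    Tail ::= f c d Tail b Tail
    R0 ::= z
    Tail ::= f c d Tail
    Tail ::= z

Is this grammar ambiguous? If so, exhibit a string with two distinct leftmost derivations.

Ambiguous

Witness: f c d f c d z b z

Derivation 1: Tail ⇒ f c d Tail b Tail ⇒ f c d f c d Tail b Tail ⇒ f c d f c d z b Tail ⇒ f c d f c d z b z
Derivation 2: Tail ⇒ f c d Tail ⇒ f c d f c d Tail b Tail ⇒ f c d f c d z b Tail ⇒ f c d f c d z b z

Two distinct leftmost derivations for the same string.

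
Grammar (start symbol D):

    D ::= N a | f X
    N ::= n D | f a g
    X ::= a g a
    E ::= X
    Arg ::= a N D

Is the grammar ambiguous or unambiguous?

Witness: f a g a

Derivation 1: D ⇒ N a ⇒ f a g a
Derivation 2: D ⇒ f X ⇒ f a g a

Two distinct leftmost derivations for the same string.

Ambiguous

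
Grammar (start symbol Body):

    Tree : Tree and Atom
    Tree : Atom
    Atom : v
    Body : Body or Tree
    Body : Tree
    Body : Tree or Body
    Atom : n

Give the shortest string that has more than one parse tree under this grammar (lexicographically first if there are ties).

length 1: no string has ≥2 trees
length 3: n or n has 2 parse trees

Two derivations of n or n:
  Body ⇒ Body or Tree ⇒ Tree or Tree ⇒ Atom or Tree ⇒ n or Tree ⇒ n or Atom ⇒ n or n
  Body ⇒ Tree or Body ⇒ Atom or Body ⇒ n or Body ⇒ n or Tree ⇒ n or Atom ⇒ n or n

n or n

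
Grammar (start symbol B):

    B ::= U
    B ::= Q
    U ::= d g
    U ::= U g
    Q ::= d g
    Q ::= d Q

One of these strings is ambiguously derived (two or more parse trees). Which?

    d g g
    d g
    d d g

d g

d g g: 1 tree
d g: 2 trees
d d g: 1 tree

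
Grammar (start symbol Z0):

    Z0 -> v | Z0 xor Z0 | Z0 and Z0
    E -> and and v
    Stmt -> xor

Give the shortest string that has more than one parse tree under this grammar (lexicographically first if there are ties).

v and v and v

length 1: no string has ≥2 trees
length 3: no string has ≥2 trees
length 5: v and v and v has 2 parse trees

Two derivations of v and v and v:
  Z0 ⇒ Z0 and Z0 ⇒ v and Z0 ⇒ v and Z0 and Z0 ⇒ v and v and Z0 ⇒ v and v and v
  Z0 ⇒ Z0 and Z0 ⇒ Z0 and Z0 and Z0 ⇒ v and Z0 and Z0 ⇒ v and v and Z0 ⇒ v and v and v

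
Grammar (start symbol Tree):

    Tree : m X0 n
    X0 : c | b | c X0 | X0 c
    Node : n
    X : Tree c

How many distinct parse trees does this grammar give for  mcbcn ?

Parse trees for mcbcn:
  [Tree m [X0 c [X0 [X0 b] c]] n]
  [Tree m [X0 [X0 c [X0 b]] c] n]

2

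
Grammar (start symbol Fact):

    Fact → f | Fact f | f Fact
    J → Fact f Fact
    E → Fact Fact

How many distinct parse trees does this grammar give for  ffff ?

8

Parse trees for ffff:
  [Fact [Fact [Fact [Fact f] f] f] f]
  [Fact [Fact [Fact f [Fact f]] f] f]
  [Fact [Fact f [Fact [Fact f] f]] f]
  [Fact [Fact f [Fact f [Fact f]]] f]
  [Fact f [Fact [Fact [Fact f] f] f]]
  [Fact f [Fact [Fact f [Fact f]] f]]
  [Fact f [Fact f [Fact [Fact f] f]]]
  [Fact f [Fact f [Fact f [Fact f]]]]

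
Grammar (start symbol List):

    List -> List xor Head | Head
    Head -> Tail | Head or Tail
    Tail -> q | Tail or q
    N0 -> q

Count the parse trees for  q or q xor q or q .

4

Parse trees for q or q xor q or q:
  [List [List [Head [Tail [Tail q] or q]]] xor [Head [Tail [Tail q] or q]]]
  [List [List [Head [Tail [Tail q] or q]]] xor [Head [Head [Tail q]] or [Tail q]]]
  [List [List [Head [Head [Tail q]] or [Tail q]]] xor [Head [Tail [Tail q] or q]]]
  [List [List [Head [Head [Tail q]] or [Tail q]]] xor [Head [Head [Tail q]] or [Tail q]]]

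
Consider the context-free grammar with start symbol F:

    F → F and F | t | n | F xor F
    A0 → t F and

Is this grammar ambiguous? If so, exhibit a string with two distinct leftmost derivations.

Witness: n and n and n

Derivation 1: F ⇒ F and F ⇒ F and F and F ⇒ n and F and F ⇒ n and n and F ⇒ n and n and n
Derivation 2: F ⇒ F and F ⇒ n and F ⇒ n and F and F ⇒ n and n and F ⇒ n and n and n

Two distinct leftmost derivations for the same string.

Ambiguous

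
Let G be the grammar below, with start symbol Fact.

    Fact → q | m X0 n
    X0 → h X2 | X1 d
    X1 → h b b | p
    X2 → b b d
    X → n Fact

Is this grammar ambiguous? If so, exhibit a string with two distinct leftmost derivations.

Witness: m h b b d n

Derivation 1: Fact ⇒ m X0 n ⇒ m h X2 n ⇒ m h b b d n
Derivation 2: Fact ⇒ m X0 n ⇒ m X1 d n ⇒ m h b b d n

Two distinct leftmost derivations for the same string.

Ambiguous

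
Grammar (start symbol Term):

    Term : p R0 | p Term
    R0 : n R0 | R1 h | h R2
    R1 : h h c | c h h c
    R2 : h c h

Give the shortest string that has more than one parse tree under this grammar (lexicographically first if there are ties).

length 5: p h h c h has 2 parse trees

Two derivations of p h h c h:
  Term ⇒ p R0 ⇒ p R1 h ⇒ p h h c h
  Term ⇒ p R0 ⇒ p h R2 ⇒ p h h c h

p h h c h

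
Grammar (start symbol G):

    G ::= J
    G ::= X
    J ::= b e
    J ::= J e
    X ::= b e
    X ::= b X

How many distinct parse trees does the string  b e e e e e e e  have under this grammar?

Parse trees for b e e e e e e e:
  [G [J [J [J [J [J [J [J b e] e] e] e] e] e] e]]

1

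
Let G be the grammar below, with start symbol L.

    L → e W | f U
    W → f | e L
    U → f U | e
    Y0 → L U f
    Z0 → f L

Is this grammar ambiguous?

Unambiguous

(Y0, Z0 are unreachable from L, so their rules don't affect L(L).) Each reachable nonterminal has at most one production per leading terminal, and all productions are right-linear; the derivation is determined token-by-token.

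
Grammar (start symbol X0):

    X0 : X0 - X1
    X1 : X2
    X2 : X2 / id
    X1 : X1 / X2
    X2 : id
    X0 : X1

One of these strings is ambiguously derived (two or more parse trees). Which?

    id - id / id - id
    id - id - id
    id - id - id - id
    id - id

id - id / id - id

id - id / id - id: 2 trees
id - id - id: 1 tree
id - id - id - id: 1 tree
id - id: 1 tree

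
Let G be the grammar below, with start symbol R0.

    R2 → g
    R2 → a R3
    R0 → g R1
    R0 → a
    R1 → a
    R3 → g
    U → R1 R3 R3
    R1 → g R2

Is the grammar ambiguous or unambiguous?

Unambiguous

(U is unreachable from R0, so its rules don't affect L(R0).) Each reachable nonterminal has at most one production per leading terminal, and all productions are right-linear; the derivation is determined token-by-token.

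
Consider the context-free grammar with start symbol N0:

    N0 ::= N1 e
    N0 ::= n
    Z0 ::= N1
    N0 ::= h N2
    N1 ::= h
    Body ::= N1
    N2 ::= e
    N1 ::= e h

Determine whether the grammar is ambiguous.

Ambiguous

Witness: h e

Derivation 1: N0 ⇒ N1 e ⇒ h e
Derivation 2: N0 ⇒ h N2 ⇒ h e

Two distinct leftmost derivations for the same string.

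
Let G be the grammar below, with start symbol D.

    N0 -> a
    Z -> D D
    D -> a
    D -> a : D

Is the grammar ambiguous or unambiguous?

(Z, N0 are unreachable from D, so their rules don't affect L(D).) The reachable grammar is A → atom sep A | atom. Each atom is followed by either the separator (recurse) or end-of-string (stop) — no choice point.

Unambiguous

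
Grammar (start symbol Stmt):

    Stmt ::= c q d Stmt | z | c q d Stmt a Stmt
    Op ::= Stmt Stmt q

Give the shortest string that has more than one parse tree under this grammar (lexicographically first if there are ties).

length 1: no string has ≥2 trees
length 4: no string has ≥2 trees
length 6: no string has ≥2 trees
length 7: no string has ≥2 trees
length 9: c q d c q d z a z has 2 parse trees

Two derivations of c q d c q d z a z:
  Stmt ⇒ c q d Stmt ⇒ c q d c q d Stmt a Stmt ⇒ c q d c q d z a Stmt ⇒ c q d c q d z a z
  Stmt ⇒ c q d Stmt a Stmt ⇒ c q d c q d Stmt a Stmt ⇒ c q d c q d z a Stmt ⇒ c q d c q d z a z

c q d c q d z a z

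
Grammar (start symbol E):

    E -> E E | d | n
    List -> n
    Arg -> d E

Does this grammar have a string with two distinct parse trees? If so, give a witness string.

Ambiguous

Witness: d d d

Derivation 1: E ⇒ E E ⇒ E E E ⇒ d E E ⇒ d d E ⇒ d d d
Derivation 2: E ⇒ E E ⇒ d E ⇒ d E E ⇒ d d E ⇒ d d d

Two distinct leftmost derivations for the same string.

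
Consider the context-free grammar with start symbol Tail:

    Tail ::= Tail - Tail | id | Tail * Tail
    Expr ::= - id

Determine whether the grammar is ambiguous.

Witness: id * id * id

Derivation 1: Tail ⇒ Tail * Tail ⇒ id * Tail ⇒ id * Tail * Tail ⇒ id * id * Tail ⇒ id * id * id
Derivation 2: Tail ⇒ Tail * Tail ⇒ Tail * Tail * Tail ⇒ id * Tail * Tail ⇒ id * id * Tail ⇒ id * id * id

Two distinct leftmost derivations for the same string.

Ambiguous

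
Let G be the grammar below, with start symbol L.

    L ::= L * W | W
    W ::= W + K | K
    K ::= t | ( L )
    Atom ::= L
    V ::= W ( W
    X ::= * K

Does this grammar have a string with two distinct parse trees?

Unambiguous

(Atom, V, X are unreachable from L, so their rules don't affect L(L).) L → L * W | W  ;  W → W + K | K  — a left-associative chain with K at the bottom. Each string factors uniquely by precedence.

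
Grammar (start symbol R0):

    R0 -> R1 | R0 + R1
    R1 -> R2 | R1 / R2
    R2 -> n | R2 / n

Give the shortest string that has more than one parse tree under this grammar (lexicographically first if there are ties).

n / n

length 1: no string has ≥2 trees
length 3: n / n has 2 parse trees

Two derivations of n / n:
  R0 ⇒ R1 ⇒ R2 ⇒ R2 / n ⇒ n / n
  R0 ⇒ R1 ⇒ R1 / R2 ⇒ R2 / R2 ⇒ n / R2 ⇒ n / n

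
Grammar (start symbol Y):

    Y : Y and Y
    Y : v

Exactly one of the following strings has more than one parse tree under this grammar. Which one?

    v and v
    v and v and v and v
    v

v and v and v and v

v and v: 1 tree
v and v and v and v: 5 trees
v: 1 tree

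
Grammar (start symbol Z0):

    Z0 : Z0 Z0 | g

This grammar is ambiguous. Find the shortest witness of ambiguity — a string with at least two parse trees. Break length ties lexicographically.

length 1: no string has ≥2 trees
length 2: no string has ≥2 trees
length 3: g g g has 2 parse trees

Two derivations of g g g:
  Z0 ⇒ Z0 Z0 ⇒ Z0 Z0 Z0 ⇒ g Z0 Z0 ⇒ g g Z0 ⇒ g g g
  Z0 ⇒ Z0 Z0 ⇒ g Z0 ⇒ g Z0 Z0 ⇒ g g Z0 ⇒ g g g

g g g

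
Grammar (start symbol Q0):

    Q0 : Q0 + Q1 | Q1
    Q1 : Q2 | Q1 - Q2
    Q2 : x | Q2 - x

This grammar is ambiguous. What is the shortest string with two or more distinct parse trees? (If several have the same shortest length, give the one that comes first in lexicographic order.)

length 1: no string has ≥2 trees
length 3: x - x has 2 parse trees

Two derivations of x - x:
  Q0 ⇒ Q1 ⇒ Q2 ⇒ Q2 - x ⇒ x - x
  Q0 ⇒ Q1 ⇒ Q1 - Q2 ⇒ Q2 - Q2 ⇒ x - Q2 ⇒ x - x

x - x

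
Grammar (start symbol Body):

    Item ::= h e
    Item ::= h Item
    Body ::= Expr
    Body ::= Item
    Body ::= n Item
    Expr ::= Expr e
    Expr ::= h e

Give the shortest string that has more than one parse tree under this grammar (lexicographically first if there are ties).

h e

length 2: h e has 2 parse trees

Two derivations of h e:
  Body ⇒ Expr ⇒ h e
  Body ⇒ Item ⇒ h e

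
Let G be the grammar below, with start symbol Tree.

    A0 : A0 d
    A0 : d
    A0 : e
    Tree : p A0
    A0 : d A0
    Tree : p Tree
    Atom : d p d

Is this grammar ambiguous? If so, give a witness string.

Ambiguous

Witness: p d d

Derivation 1: Tree ⇒ p A0 ⇒ p A0 d ⇒ p d d
Derivation 2: Tree ⇒ p A0 ⇒ p d A0 ⇒ p d d

Two distinct leftmost derivations for the same string.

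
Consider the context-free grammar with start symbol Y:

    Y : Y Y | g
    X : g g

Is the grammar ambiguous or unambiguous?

Ambiguous

Witness: g g g

Derivation 1: Y ⇒ Y Y ⇒ Y Y Y ⇒ g Y Y ⇒ g g Y ⇒ g g g
Derivation 2: Y ⇒ Y Y ⇒ g Y ⇒ g Y Y ⇒ g g Y ⇒ g g g

Two distinct leftmost derivations for the same string.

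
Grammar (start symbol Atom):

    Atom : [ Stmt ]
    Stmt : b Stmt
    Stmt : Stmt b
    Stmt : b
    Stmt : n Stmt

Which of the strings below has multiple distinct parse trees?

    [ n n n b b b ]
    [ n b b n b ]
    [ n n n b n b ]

[ n n n b b b ]: 16 trees
[ n b b n b ]: 1 tree
[ n n n b n b ]: 1 tree

[ n n n b b b ]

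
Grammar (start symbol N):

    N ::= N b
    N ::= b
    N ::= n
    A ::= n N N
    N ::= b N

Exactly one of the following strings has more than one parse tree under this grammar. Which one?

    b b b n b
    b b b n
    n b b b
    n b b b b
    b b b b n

b b b n b

b b b n b: 4 trees
b b b n: 1 tree
n b b b: 1 tree
n b b b b: 1 tree
b b b b n: 1 tree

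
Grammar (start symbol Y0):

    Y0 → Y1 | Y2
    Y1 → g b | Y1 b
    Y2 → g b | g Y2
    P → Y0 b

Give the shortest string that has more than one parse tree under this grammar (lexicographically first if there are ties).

length 2: g b has 2 parse trees

Two derivations of g b:
  Y0 ⇒ Y1 ⇒ g b
  Y0 ⇒ Y2 ⇒ g b

g b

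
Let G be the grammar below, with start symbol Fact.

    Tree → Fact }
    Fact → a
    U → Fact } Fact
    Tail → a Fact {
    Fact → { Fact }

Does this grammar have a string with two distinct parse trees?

Unambiguous

Only Fact is reachable from Fact; ignoring the rest: Each string is a nest of matched brackets around a single atom. An opening bracket forces the recursive rule; an atom forces the base rule.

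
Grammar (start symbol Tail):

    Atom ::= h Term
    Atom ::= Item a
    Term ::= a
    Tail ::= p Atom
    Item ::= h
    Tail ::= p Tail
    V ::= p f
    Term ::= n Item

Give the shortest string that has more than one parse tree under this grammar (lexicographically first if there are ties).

p h a

length 3: p h a has 2 parse trees

Two derivations of p h a:
  Tail ⇒ p Atom ⇒ p h Term ⇒ p h a
  Tail ⇒ p Atom ⇒ p Item a ⇒ p h a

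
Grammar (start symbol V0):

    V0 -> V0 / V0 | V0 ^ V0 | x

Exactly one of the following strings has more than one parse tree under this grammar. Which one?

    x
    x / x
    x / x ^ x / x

x / x ^ x / x

x: 1 tree
x / x: 1 tree
x / x ^ x / x: 5 trees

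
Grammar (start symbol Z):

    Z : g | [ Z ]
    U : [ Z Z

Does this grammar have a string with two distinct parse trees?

Unambiguous

Only Z is reachable from Z; ignoring the rest: L(Z) is { openⁿ atom closeⁿ : n ≥ 0 }. The bracket depth fixes n, and the derivation is forced at every step.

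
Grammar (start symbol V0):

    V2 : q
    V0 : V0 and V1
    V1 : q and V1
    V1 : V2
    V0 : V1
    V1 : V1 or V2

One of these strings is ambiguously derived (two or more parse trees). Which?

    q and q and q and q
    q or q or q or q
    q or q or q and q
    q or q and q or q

q and q and q and q

q and q and q and q: 8 trees
q or q or q or q: 1 tree
q or q or q and q: 1 tree
q or q and q or q: 1 tree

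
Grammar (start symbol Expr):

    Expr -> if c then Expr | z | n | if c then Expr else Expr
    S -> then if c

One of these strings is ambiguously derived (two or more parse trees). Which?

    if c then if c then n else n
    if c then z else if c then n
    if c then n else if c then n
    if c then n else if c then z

if c then if c then n else n

if c then if c then n else n: 2 trees
if c then z else if c then n: 1 tree
if c then n else if c then n: 1 tree
if c then n else if c then z: 1 tree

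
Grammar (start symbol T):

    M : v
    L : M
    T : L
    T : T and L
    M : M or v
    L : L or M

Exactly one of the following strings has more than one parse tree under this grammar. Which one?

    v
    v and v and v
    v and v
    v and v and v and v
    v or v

v: 1 tree
v and v and v: 1 tree
v and v: 1 tree
v and v and v and v: 1 tree
v or v: 2 trees

v or v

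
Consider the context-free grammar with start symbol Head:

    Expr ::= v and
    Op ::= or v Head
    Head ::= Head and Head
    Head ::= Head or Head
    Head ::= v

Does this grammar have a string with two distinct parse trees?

Ambiguous

Witness: v and v and v

Derivation 1: Head ⇒ Head and Head ⇒ Head and Head and Head ⇒ v and Head and Head ⇒ v and v and Head ⇒ v and v and v
Derivation 2: Head ⇒ Head and Head ⇒ v and Head ⇒ v and Head and Head ⇒ v and v and Head ⇒ v and v and v

Two distinct leftmost derivations for the same string.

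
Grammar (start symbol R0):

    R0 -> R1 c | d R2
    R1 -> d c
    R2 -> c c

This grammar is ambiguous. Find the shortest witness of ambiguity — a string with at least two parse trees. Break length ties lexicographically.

length 3: d c c has 2 parse trees

Two derivations of d c c:
  R0 ⇒ R1 c ⇒ d c c
  R0 ⇒ d R2 ⇒ d c c

d c c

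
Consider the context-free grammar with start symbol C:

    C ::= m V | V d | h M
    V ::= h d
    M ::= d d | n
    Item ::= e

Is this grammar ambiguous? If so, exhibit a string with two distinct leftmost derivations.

Witness: h d d

Derivation 1: C ⇒ V d ⇒ h d d
Derivation 2: C ⇒ h M ⇒ h d d

Two distinct leftmost derivations for the same string.

Ambiguous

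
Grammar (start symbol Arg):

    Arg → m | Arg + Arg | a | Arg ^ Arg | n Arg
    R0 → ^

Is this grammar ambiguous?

Witness: n a + a

Derivation 1: Arg ⇒ Arg + Arg ⇒ n Arg + Arg ⇒ n a + Arg ⇒ n a + a
Derivation 2: Arg ⇒ n Arg ⇒ n Arg + Arg ⇒ n a + Arg ⇒ n a + a

Two distinct leftmost derivations for the same string.

Ambiguous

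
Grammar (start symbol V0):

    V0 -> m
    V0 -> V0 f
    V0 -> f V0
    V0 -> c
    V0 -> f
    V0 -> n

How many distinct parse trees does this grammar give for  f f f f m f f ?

15

Parse trees for f f f f m f f (showing first 6 of 15):
  [V0 [V0 [V0 f [V0 f [V0 f [V0 f [V0 m]]]]] f] f]
  [V0 [V0 f [V0 [V0 f [V0 f [V0 f [V0 m]]]] f]] f]
  [V0 [V0 f [V0 f [V0 [V0 f [V0 f [V0 m]]] f]]] f]
  [V0 [V0 f [V0 f [V0 f [V0 [V0 f [V0 m]] f]]]] f]
  [V0 [V0 f [V0 f [V0 f [V0 f [V0 [V0 m] f]]]]] f]
  [V0 f [V0 [V0 [V0 f [V0 f [V0 f [V0 m]]]] f] f]]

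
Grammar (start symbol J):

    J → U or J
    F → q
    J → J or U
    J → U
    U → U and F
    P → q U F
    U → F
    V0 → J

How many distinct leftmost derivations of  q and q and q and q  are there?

1

Parse trees for q and q and q and q:
  [J [U [U [U [U [F q]] and [F q]] and [F q]] and [F q]]]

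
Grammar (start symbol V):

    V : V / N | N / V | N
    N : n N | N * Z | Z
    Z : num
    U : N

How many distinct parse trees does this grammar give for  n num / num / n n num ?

4

Parse trees for n num / num / n n num:
  [V [V [V [N n [N [Z num]]]] / [N [Z num]]] / [N n [N n [N [Z num]]]]]
  [V [V [N n [N [Z num]]] / [V [N [Z num]]]] / [N n [N n [N [Z num]]]]]
  [V [N n [N [Z num]]] / [V [V [N [Z num]]] / [N n [N n [N [Z num]]]]]]
  [V [N n [N [Z num]]] / [V [N [Z num]] / [V [N n [N n [N [Z num]]]]]]]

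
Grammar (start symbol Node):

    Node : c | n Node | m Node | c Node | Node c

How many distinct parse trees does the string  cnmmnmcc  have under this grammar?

Parse trees for cnmmnmcc:
  [Node c [Node n [Node m [Node m [Node n [Node m [Node c [Node c]]]]]]]]
  [Node c [Node n [Node m [Node m [Node n [Node m [Node [Node c] c]]]]]]]
  [Node c [Node n [Node m [Node m [Node n [Node [Node m [Node c]] c]]]]]]
  [Node c [Node n [Node m [Node m [Node [Node n [Node m [Node c]]] c]]]]]
  [Node c [Node n [Node m [Node [Node m [Node n [Node m [Node c]]]] c]]]]
  [Node c [Node n [Node [Node m [Node m [Node n [Node m [Node c]]]]] c]]]
  [Node c [Node [Node n [Node m [Node m [Node n [Node m [Node c]]]]]] c]]
  [Node [Node c [Node n [Node m [Node m [Node n [Node m [Node c]]]]]]] c]

8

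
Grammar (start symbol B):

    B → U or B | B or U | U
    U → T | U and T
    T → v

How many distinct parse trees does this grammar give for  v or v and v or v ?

4

Parse trees for v or v and v or v:
  [B [U [T v]] or [B [U [U [T v]] and [T v]] or [B [U [T v]]]]]
  [B [U [T v]] or [B [B [U [U [T v]] and [T v]]] or [U [T v]]]]
  [B [B [U [T v]] or [B [U [U [T v]] and [T v]]]] or [U [T v]]]
  [B [B [B [U [T v]]] or [U [U [T v]] and [T v]]] or [U [T v]]]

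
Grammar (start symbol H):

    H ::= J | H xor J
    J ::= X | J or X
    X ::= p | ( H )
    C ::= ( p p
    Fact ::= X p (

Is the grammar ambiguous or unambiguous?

Unambiguous

Only H, J, X are reachable from H; ignoring the rest: This is a standard precedence ladder (H over J over X), with each level left-recursive on its own operator ('xor' at H, 'or' at J). That structure is LR(1), hence unambiguous.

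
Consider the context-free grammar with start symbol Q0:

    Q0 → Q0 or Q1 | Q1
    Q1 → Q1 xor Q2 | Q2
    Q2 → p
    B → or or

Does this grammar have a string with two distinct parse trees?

Unambiguous

(B is unreachable from Q0, so its rules don't affect L(Q0).) This is a standard precedence ladder (Q0 over Q1 over Q2), with each level left-recursive on its own operator ('or' at Q0, 'xor' at Q1). That structure is LR(1), hence unambiguous.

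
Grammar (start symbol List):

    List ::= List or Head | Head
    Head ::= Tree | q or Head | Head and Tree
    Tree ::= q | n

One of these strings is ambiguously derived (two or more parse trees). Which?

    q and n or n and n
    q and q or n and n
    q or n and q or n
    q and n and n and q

q and n or n and n: 1 tree
q and q or n and n: 1 tree
q or n and q or n: 3 trees
q and n and n and q: 1 tree

q or n and q or n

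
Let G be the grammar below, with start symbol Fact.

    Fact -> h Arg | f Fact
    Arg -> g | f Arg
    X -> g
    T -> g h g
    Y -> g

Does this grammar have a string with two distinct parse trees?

Unambiguous

(X, T, Y are unreachable from Fact, so their rules don't affect L(Fact).) Each reachable nonterminal has at most one production per leading terminal, and all productions are right-linear; the derivation is determined token-by-token.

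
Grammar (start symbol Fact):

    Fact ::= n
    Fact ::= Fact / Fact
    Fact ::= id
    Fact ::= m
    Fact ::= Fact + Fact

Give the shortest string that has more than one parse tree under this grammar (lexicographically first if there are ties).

length 1: no string has ≥2 trees
length 3: no string has ≥2 trees
length 5: id + id + id has 2 parse trees

Two derivations of id + id + id:
  Fact ⇒ Fact + Fact ⇒ id + Fact ⇒ id + Fact + Fact ⇒ id + id + Fact ⇒ id + id + id
  Fact ⇒ Fact + Fact ⇒ Fact + Fact + Fact ⇒ id + Fact + Fact ⇒ id + id + Fact ⇒ id + id + id

id + id + id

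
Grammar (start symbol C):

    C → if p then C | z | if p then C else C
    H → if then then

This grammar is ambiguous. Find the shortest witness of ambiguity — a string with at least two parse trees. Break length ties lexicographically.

length 1: no string has ≥2 trees
length 4: no string has ≥2 trees
length 6: no string has ≥2 trees
length 7: no string has ≥2 trees
length 9: if p then if p then z else z has 2 parse trees

Two derivations of if p then if p then z else z:
  C ⇒ if p then C ⇒ if p then if p then C else C ⇒ if p then if p then z else C ⇒ if p then if p then z else z
  C ⇒ if p then C else C ⇒ if p then if p then C else C ⇒ if p then if p then z else C ⇒ if p then if p then z else z

if p then if p then z else z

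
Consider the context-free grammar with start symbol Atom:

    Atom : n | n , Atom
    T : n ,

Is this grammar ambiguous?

(T is unreachable from Atom, so its rules don't affect L(Atom).) The reachable grammar is A → atom sep A | atom. Each atom is followed by either the separator (recurse) or end-of-string (stop) — no choice point.

Unambiguous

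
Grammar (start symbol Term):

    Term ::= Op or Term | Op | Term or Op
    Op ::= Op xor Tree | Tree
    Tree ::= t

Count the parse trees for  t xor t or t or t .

4

Parse trees for t xor t or t or t:
  [Term [Op [Op [Tree t]] xor [Tree t]] or [Term [Op [Tree t]] or [Term [Op [Tree t]]]]]
  [Term [Op [Op [Tree t]] xor [Tree t]] or [Term [Term [Op [Tree t]]] or [Op [Tree t]]]]
  [Term [Term [Op [Op [Tree t]] xor [Tree t]] or [Term [Op [Tree t]]]] or [Op [Tree t]]]
  [Term [Term [Term [Op [Op [Tree t]] xor [Tree t]]] or [Op [Tree t]]] or [Op [Tree t]]]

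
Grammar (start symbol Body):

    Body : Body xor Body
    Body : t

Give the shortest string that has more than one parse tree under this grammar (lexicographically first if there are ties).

t xor t xor t

length 1: no string has ≥2 trees
length 3: no string has ≥2 trees
length 5: t xor t xor t has 2 parse trees

Two derivations of t xor t xor t:
  Body ⇒ Body xor Body ⇒ Body xor Body xor Body ⇒ t xor Body xor Body ⇒ t xor t xor Body ⇒ t xor t xor t
  Body ⇒ Body xor Body ⇒ t xor Body ⇒ t xor Body xor Body ⇒ t xor t xor Body ⇒ t xor t xor t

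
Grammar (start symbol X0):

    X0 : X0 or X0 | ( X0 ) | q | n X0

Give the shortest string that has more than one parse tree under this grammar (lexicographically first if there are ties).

n q or q

length 1: no string has ≥2 trees
length 2: no string has ≥2 trees
length 3: no string has ≥2 trees
length 4: n q or q has 2 parse trees

Two derivations of n q or q:
  X0 ⇒ X0 or X0 ⇒ n X0 or X0 ⇒ n q or X0 ⇒ n q or q
  X0 ⇒ n X0 ⇒ n X0 or X0 ⇒ n q or X0 ⇒ n q or q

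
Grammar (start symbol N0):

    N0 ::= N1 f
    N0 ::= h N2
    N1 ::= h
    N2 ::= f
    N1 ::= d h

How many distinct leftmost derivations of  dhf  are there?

1

Parse trees for dhf:
  [N0 [N1 d h] f]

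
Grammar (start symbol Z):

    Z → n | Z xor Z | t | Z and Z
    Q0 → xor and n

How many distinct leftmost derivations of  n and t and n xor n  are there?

Parse trees for n and t and n xor n:
  [Z [Z [Z n] and [Z [Z t] and [Z n]]] xor [Z n]]
  [Z [Z [Z [Z n] and [Z t]] and [Z n]] xor [Z n]]
  [Z [Z n] and [Z [Z [Z t] and [Z n]] xor [Z n]]]
  [Z [Z n] and [Z [Z t] and [Z [Z n] xor [Z n]]]]
  [Z [Z [Z n] and [Z t]] and [Z [Z n] xor [Z n]]]

5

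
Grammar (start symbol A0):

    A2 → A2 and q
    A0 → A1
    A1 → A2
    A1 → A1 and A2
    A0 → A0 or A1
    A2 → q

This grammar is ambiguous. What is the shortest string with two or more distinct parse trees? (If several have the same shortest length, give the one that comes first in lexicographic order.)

length 1: no string has ≥2 trees
length 3: q and q has 2 parse trees

Two derivations of q and q:
  A0 ⇒ A1 ⇒ A2 ⇒ A2 and q ⇒ q and q
  A0 ⇒ A1 ⇒ A1 and A2 ⇒ A2 and A2 ⇒ q and A2 ⇒ q and q

q and q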